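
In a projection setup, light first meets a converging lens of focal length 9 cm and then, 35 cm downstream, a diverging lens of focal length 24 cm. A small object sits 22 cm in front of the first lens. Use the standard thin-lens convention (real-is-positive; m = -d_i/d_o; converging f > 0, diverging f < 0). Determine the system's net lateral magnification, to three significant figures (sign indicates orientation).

First lens: d_i1 = 1/(1/9 - 1/22) = 15.231 cm.
m_1 = -(15.231)/22 = -0.6923.
The intermediate image is 15.231 cm to the right of lens 1, so d_o2 = L - d_i1 = 35 - 15.231 = 19.769 cm.
Second lens: d_i2 = 1/(1/(-24) - 1/(19.769)) = -10.840 cm.
m_2 = -(-10.840)/(19.769) = 0.5483.
Total m = m_1 x m_2 = (-0.6923)(0.5483) = -0.3796.

-0.380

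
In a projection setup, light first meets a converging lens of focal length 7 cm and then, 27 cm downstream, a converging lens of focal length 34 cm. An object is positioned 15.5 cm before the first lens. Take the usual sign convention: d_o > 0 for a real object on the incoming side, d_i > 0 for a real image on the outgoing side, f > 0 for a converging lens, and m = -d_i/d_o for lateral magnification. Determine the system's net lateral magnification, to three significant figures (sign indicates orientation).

First lens: d_i1 = 1/(1/7 - 1/15.5) = 12.765 cm.
m_1 = -(12.765)/15.5 = -0.8235.
That image sits 14.235 cm in front of the second lens, so d_o2 = 14.235 cm.
Second lens: d_i2 = 1/(1/34 - 1/(14.235)) = -24.488 cm.
m_2 = -(-24.488)/(14.235) = 1.7202.
Overall magnification: m = m_1 m_2 = -1.4167.

-1.42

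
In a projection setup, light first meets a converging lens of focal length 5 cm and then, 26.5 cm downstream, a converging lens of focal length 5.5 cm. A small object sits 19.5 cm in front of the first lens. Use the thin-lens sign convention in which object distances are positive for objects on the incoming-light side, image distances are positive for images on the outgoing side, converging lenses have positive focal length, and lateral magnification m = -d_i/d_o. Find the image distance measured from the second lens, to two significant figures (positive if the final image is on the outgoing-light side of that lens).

7.6 cm

Lens 1: 1/d_i1 = 1/f_1 - 1/d_o1 = 1/5 - 1/19.5 = 0.14872 cm^-1, so d_i1 = 6.724 cm.
That image sits 19.776 cm in front of the second lens, so d_o2 = 19.776 cm.
Lens 2: 1/d_i2 = 1/f_2 - 1/d_o2 = 1/5.5 - 1/(19.776) = 0.13125 cm^-1, so d_i2 = 7.619 cm.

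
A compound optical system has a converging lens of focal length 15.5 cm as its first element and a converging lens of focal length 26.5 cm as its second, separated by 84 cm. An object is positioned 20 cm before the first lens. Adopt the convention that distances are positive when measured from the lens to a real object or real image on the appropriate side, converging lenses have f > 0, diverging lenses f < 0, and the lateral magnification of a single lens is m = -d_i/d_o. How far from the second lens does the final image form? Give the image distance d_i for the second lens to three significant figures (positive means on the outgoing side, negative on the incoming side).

Applying the thin-lens equation to the first lens, 1/15.5 = 1/20 + 1/d_i1, which gives d_i1 = 68.889 cm.
Object distance for lens 2: d_o2 = 84 - 68.889 = 15.111 cm.
Applying the thin-lens equation again with f_2 = 26.5 cm and d_o2 = 15.111 cm gives d_i2 = -35.161 cm.

-35.2 cm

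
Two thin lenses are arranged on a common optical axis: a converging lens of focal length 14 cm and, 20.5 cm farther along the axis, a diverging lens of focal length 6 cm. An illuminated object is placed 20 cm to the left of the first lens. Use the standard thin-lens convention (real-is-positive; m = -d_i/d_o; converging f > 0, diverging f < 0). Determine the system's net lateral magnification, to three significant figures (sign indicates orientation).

Lens 1: 1/d_i1 = 1/f_1 - 1/d_o1 = 1/14 - 1/20 = 0.02143 cm^-1, so d_i1 = 46.667 cm.
m_1 = -(46.667)/20 = -2.3333.
This image would form 46.667 cm past lens 1, i.e. 26.167 cm beyond lens 2, so it is a virtual object for lens 2: d_o2 = 20.5 - 46.667 = -26.167 cm.
Lens 2: 1/d_i2 = 1/f_2 - 1/d_o2 = 1/(-6) - 1/(-26.167) = -0.12845 cm^-1, so d_i2 = -7.785 cm.
m_2 = -(-7.785)/(-26.167) = -0.2975.
The system's lateral magnification is m_1 m_2 = (-2.3333)(-0.2975) = 0.6942.

0.694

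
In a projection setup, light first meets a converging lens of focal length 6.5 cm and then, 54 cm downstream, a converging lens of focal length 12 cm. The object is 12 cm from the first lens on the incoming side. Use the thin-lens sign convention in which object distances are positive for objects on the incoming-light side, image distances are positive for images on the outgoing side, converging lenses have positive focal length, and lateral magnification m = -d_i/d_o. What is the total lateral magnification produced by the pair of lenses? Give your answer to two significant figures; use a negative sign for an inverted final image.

0.51

Lens 1: 1/d_i1 = 1/f_1 - 1/d_o1 = 1/6.5 - 1/12 = 0.07051 cm^-1, so d_i1 = 14.182 cm.
m_1 = -(14.182)/12 = -1.1818.
The intermediate image is 14.182 cm to the right of lens 1, so d_o2 = L - d_i1 = 54 - 14.182 = 39.818 cm.
Lens 2: 1/d_i2 = 1/f_2 - 1/d_o2 = 1/12 - 1/(39.818) = 0.05822 cm^-1, so d_i2 = 17.176 cm.
m_2 = -(17.176)/(39.818) = -0.4314.
The system's lateral magnification is m_1 m_2 = (-1.1818)(-0.4314) = 0.5098.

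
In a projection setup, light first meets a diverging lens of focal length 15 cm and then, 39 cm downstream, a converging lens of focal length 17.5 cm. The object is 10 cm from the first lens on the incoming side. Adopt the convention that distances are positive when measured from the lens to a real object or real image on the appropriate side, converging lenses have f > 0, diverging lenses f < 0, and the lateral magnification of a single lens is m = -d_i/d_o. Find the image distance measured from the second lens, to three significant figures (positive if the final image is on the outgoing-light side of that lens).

28.6 cm

Applying the thin-lens equation to the first lens, 1/(-15) = 1/10 + 1/d_i1, which gives d_i1 = -6.000 cm.
The intermediate image is virtual, 6.000 cm to the left of lens 1, so d_o2 = L - d_i1 = 39 - (-6.000) = 45.000 cm.
Applying the thin-lens equation again with f_2 = 17.5 cm and d_o2 = 45.000 cm gives d_i2 = 28.636 cm.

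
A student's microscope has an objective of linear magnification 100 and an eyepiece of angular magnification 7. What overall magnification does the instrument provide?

The overall magnification of a compound microscope is the product of the objective and eyepiece magnifications:
M = M_obj x M_eye = 100 x 7 = 700.

700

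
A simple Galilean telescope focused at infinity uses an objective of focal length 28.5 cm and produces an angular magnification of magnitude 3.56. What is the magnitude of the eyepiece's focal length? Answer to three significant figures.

8.01 cm

|M| = f_obj/|f_eye|, so |f_eye| = f_obj/|M| = 28.5/3.56 = 8.006 cm.
(The eyepiece is diverging, so its signed focal length is -8.006 cm.)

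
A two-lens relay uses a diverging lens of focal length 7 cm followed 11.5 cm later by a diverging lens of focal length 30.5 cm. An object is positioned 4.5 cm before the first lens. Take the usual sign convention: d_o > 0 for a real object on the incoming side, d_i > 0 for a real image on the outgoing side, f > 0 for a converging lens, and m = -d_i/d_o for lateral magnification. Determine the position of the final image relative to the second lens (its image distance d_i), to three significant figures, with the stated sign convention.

-9.71 cm

First lens: d_i1 = 1/(1/(-7) - 1/4.5) = -2.739 cm.
The intermediate image is virtual, 2.739 cm to the left of lens 1, so d_o2 = L - d_i1 = 11.5 - (-2.739) = 14.239 cm.
Second lens: d_i2 = 1/(1/(-30.5) - 1/(14.239)) = -9.707 cm.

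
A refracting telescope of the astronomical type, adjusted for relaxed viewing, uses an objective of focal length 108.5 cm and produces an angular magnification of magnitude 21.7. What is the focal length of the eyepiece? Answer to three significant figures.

5.00 cm

|M| = f_obj/f_eye, so f_eye = f_obj/|M| = 108.5/21.7 = 5.000 cm.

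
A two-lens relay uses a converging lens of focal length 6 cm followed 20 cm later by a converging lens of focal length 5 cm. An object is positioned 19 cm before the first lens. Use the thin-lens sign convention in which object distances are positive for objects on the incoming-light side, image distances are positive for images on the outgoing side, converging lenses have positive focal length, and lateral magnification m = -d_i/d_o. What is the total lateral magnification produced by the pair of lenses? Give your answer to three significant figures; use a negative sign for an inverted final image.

Applying the thin-lens equation to the first lens, 1/6 = 1/19 + 1/d_i1, which gives d_i1 = 8.769 cm.
Its lateral magnification is m_1 = -d_i1/d_o1 = -(8.769)/19 = -0.4615.
The intermediate image is 8.769 cm to the right of lens 1, so d_o2 = L - d_i1 = 20 - 8.769 = 11.231 cm.
Applying the thin-lens equation again with f_2 = 5 cm and d_o2 = 11.231 cm gives d_i2 = 9.012 cm.
m_2 = -(9.012)/(11.231) = -0.8025.
Total m = m_1 x m_2 = (-0.4615)(-0.8025) = 0.3704.

0.370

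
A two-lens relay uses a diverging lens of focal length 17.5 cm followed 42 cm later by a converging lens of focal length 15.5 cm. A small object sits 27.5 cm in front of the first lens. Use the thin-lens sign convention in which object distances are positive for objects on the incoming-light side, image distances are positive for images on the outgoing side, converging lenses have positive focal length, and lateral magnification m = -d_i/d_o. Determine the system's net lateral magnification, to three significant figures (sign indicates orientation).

-0.162

Applying the thin-lens equation to the first lens, 1/(-17.5) = 1/27.5 + 1/d_i1, which gives d_i1 = -10.694 cm.
Its lateral magnification is m_1 = -d_i1/d_o1 = -(-10.694)/27.5 = 0.3889.
The intermediate image is virtual, 10.694 cm to the left of lens 1, so d_o2 = L - d_i1 = 42 - (-10.694) = 52.694 cm.
Applying the thin-lens equation again with f_2 = 15.5 cm and d_o2 = 52.694 cm gives d_i2 = 21.959 cm.
m_2 = -(21.959)/(52.694) = -0.4167.
The system's lateral magnification is m_1 m_2 = (0.3889)(-0.4167) = -0.1621.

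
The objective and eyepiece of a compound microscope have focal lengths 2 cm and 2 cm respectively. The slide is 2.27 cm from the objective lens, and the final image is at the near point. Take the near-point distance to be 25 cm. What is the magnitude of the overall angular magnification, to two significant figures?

100

Objective: 1/d_i = 1/f_obj - 1/d_o = 1/2 - 1/2.27 = 0.05947 cm^-1, so d_i = 16.815 cm.
m_obj = -d_i/d_o = -16.815/2.27 = -7.407.
Eyepiece angular magnification (image at near point): M_eye = 1 + D/f_e = 1 + 25/2 = 13.500.
Overall M = m_obj x M_eye = (-7.407)(13.500) = -100.00.
|M| = 100.00.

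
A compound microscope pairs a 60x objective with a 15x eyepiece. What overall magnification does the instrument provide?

900

The overall magnification of a compound microscope is the product of the objective and eyepiece magnifications:
M = M_obj x M_eye = 60 x 15 = 900.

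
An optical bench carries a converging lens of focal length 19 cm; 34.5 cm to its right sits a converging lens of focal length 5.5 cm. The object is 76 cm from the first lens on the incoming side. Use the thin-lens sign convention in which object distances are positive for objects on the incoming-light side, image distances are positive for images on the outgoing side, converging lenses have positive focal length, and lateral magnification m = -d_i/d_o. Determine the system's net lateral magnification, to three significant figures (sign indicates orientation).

0.500

Lens 1: 1/d_i1 = 1/f_1 - 1/d_o1 = 1/19 - 1/76 = 0.03947 cm^-1, so d_i1 = 25.333 cm.
m_1 = -(25.333)/76 = -0.3333.
That image sits 9.167 cm in front of the second lens, so d_o2 = 9.167 cm.
Lens 2: 1/d_i2 = 1/f_2 - 1/d_o2 = 1/5.5 - 1/(9.167) = 0.07273 cm^-1, so d_i2 = 13.750 cm.
m_2 = -(13.750)/(9.167) = -1.5000.
The system's lateral magnification is m_1 m_2 = (-0.3333)(-1.5000) = 0.5000.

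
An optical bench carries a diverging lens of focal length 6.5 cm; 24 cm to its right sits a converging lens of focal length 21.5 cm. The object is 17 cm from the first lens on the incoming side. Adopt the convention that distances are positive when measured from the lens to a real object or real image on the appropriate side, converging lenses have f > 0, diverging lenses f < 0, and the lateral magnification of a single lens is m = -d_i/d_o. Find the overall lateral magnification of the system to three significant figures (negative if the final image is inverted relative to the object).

-0.826

Lens 1: 1/d_i1 = 1/f_1 - 1/d_o1 = 1/(-6.5) - 1/17 = -0.21267 cm^-1, so d_i1 = -4.702 cm.
m_1 = -(-4.702)/17 = 0.2766.
With d_i1 < 0 the first image is virtual and lies on the object side; the object distance for lens 2 is d_o2 = 24 - (-4.702) = 28.702 cm.
Lens 2: 1/d_i2 = 1/f_2 - 1/d_o2 = 1/21.5 - 1/(28.702) = 0.01167 cm^-1, so d_i2 = 85.682 cm.
m_2 = -(85.682)/(28.702) = -2.9852.
Total m = m_1 x m_2 = (0.2766)(-2.9852) = -0.8257.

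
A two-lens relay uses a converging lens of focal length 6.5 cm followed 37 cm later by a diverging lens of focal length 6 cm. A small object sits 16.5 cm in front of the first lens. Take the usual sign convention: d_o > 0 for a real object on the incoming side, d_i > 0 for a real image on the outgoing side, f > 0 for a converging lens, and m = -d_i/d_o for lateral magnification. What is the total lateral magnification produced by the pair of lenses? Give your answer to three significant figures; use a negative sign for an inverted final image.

First lens: d_i1 = 1/(1/6.5 - 1/16.5) = 10.725 cm.
m_1 = -(10.725)/16.5 = -0.6500.
Object distance for lens 2: d_o2 = 37 - 10.725 = 26.275 cm.
Second lens: d_i2 = 1/(1/(-6) - 1/(26.275)) = -4.885 cm.
m_2 = -(-4.885)/(26.275) = 0.1859.
The system's lateral magnification is m_1 m_2 = (-0.6500)(0.1859) = -0.1208.

-0.121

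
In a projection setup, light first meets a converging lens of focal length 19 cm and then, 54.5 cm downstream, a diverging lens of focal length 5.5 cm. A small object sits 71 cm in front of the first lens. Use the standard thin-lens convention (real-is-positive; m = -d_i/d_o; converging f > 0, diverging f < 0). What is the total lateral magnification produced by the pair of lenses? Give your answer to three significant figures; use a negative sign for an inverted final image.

-0.0590

First lens: d_i1 = 1/(1/19 - 1/71) = 25.942 cm.
m_1 = -(25.942)/71 = -0.3654.
Object distance for lens 2: d_o2 = 54.5 - 25.942 = 28.558 cm.
Second lens: d_i2 = 1/(1/(-5.5) - 1/(28.558)) = -4.612 cm.
m_2 = -(-4.612)/(28.558) = 0.1615.
The system's lateral magnification is m_1 m_2 = (-0.3654)(0.1615) = -0.0590.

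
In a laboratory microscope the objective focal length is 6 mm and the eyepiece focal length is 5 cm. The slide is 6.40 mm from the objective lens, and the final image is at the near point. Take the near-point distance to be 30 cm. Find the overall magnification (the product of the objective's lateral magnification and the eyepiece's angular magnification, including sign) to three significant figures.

Convert to cm: f_obj = 6 mm = 0.6 cm; d_o = 6.40 mm = 0.64 cm.
Objective: 1/d_i = 1/f_obj - 1/d_o = 1/0.6 - 1/0.64 = 0.10417 cm^-1, so d_i = 9.600 cm.
m_obj = -d_i/d_o = -9.600/0.64 = -15.000.
Eyepiece angular magnification (image at near point): M_eye = 1 + D/f_e = 1 + 30/5 = 7.000.
Overall M = m_obj x M_eye = (-15.000)(7.000) = -105.00.

-105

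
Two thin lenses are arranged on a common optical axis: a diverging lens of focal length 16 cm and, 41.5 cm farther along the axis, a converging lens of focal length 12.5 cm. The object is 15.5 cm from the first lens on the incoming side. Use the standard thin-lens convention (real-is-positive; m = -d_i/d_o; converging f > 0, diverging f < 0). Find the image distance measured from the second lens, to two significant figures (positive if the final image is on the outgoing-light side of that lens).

Lens 1: 1/d_i1 = 1/f_1 - 1/d_o1 = 1/(-16) - 1/15.5 = -0.12702 cm^-1, so d_i1 = -7.873 cm.
With d_i1 < 0 the first image is virtual and lies on the object side; the object distance for lens 2 is d_o2 = 41.5 - (-7.873) = 49.373 cm.
Lens 2: 1/d_i2 = 1/f_2 - 1/d_o2 = 1/12.5 - 1/(49.373) = 0.05975 cm^-1, so d_i2 = 16.738 cm.

17 cm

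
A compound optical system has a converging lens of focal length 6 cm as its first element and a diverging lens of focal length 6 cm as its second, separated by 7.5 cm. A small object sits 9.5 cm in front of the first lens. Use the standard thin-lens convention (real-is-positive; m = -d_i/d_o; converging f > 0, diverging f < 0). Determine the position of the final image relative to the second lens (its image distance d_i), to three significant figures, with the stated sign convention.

Lens 1: 1/d_i1 = 1/f_1 - 1/d_o1 = 1/6 - 1/9.5 = 0.06140 cm^-1, so d_i1 = 16.286 cm.
This image would form 16.286 cm past lens 1, i.e. 8.786 cm beyond lens 2, so it is a virtual object for lens 2: d_o2 = 7.5 - 16.286 = -8.786 cm.
Lens 2: 1/d_i2 = 1/f_2 - 1/d_o2 = 1/(-6) - 1/(-8.786) = -0.05285 cm^-1, so d_i2 = -18.923 cm.

-18.9 cm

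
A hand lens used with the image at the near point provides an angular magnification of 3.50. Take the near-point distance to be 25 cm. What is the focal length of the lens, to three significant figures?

For the image at the near point, M = 1 + D/f.
f = D/(M - 1) = 25/(3.5 - 1) = 10.000 cm.

10.0 cm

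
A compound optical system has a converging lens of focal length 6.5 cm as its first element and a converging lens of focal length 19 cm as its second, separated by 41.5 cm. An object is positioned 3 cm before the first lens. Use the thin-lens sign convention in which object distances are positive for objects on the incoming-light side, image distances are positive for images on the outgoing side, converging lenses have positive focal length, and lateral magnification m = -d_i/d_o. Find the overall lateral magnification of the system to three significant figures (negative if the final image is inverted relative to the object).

-1.26

Applying the thin-lens equation to the first lens, 1/6.5 = 1/3 + 1/d_i1, which gives d_i1 = -5.571 cm.
Its lateral magnification is m_1 = -d_i1/d_o1 = -(-5.571)/3 = 1.8571.
With d_i1 < 0 the first image is virtual and lies on the object side; the object distance for lens 2 is d_o2 = 41.5 - (-5.571) = 47.071 cm.
Applying the thin-lens equation again with f_2 = 19 cm and d_o2 = 47.071 cm gives d_i2 = 31.860 cm.
m_2 = -(31.860)/(47.071) = -0.6768.
The system's lateral magnification is m_1 m_2 = (1.8571)(-0.6768) = -1.2570.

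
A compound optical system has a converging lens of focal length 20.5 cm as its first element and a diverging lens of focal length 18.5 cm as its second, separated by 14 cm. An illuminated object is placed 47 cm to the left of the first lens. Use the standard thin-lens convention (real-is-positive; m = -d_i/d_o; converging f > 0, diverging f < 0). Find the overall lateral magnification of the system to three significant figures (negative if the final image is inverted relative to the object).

First lens: d_i1 = 1/(1/20.5 - 1/47) = 36.358 cm.
m_1 = -(36.358)/47 = -0.7736.
Since 36.358 cm > 14 cm, the first image lies past the second lens and serves as a virtual object: d_o2 = L - d_i1 = -22.358 cm.
Second lens: d_i2 = 1/(1/(-18.5) - 1/(-22.358)) = -107.200 cm.
m_2 = -(-107.200)/(-22.358) = -4.7946.
Overall magnification: m = m_1 m_2 = 3.7090.

3.71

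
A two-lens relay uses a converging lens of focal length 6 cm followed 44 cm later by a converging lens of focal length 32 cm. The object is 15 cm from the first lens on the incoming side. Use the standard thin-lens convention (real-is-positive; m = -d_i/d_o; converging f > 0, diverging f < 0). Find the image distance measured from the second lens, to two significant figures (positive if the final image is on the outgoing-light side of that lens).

First lens: d_i1 = 1/(1/6 - 1/15) = 10.000 cm.
That image sits 34.000 cm in front of the second lens, so d_o2 = 34.000 cm.
Second lens: d_i2 = 1/(1/32 - 1/(34.000)) = 544.000 cm.

540 cm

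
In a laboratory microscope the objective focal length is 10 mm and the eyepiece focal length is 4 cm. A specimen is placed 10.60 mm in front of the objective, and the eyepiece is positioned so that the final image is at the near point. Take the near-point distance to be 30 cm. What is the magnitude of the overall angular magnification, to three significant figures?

Convert to cm: f_obj = 10 mm = 1 cm; d_o = 10.60 mm = 1.06 cm.
Objective: 1/d_i = 1/f_obj - 1/d_o = 1/1 - 1/1.06 = 0.05660 cm^-1, so d_i = 17.667 cm.
m_obj = -d_i/d_o = -17.667/1.06 = -16.667.
Eyepiece angular magnification (image at near point): M_eye = 1 + D/f_e = 1 + 30/4 = 8.500.
Overall M = m_obj x M_eye = (-16.667)(8.500) = -141.67.
|M| = 141.67.

142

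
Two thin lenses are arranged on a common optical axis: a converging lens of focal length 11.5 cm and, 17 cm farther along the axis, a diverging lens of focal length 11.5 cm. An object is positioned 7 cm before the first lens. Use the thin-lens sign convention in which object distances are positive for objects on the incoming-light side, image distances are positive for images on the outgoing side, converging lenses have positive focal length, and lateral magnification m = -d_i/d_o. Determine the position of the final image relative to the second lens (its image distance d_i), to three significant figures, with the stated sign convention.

Lens 1: 1/d_i1 = 1/f_1 - 1/d_o1 = 1/11.5 - 1/7 = -0.05590 cm^-1, so d_i1 = -17.889 cm.
The intermediate image is virtual, 17.889 cm to the left of lens 1, so d_o2 = L - d_i1 = 17 - (-17.889) = 34.889 cm.
Lens 2: 1/d_i2 = 1/f_2 - 1/d_o2 = 1/(-11.5) - 1/(34.889) = -0.11562 cm^-1, so d_i2 = -8.649 cm.

-8.65 cm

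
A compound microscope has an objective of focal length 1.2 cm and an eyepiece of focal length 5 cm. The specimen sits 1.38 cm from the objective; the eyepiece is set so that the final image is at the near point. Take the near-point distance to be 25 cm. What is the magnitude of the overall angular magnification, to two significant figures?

Objective: 1/d_i = 1/f_obj - 1/d_o = 1/1.2 - 1/1.38 = 0.10870 cm^-1, so d_i = 9.200 cm.
m_obj = -d_i/d_o = -9.200/1.38 = -6.667.
Eyepiece angular magnification (image at near point): M_eye = 1 + D/f_e = 1 + 25/5 = 6.000.
Overall M = m_obj x M_eye = (-6.667)(6.000) = -40.00.
|M| = 40.00.

40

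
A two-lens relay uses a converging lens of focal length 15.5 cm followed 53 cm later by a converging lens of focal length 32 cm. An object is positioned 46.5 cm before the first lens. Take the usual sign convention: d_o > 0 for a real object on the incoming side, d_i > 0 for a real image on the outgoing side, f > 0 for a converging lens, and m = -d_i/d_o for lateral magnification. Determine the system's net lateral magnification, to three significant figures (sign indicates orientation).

Applying the thin-lens equation to the first lens, 1/15.5 = 1/46.5 + 1/d_i1, which gives d_i1 = 23.250 cm.
Its lateral magnification is m_1 = -d_i1/d_o1 = -(23.250)/46.5 = -0.5000.
Object distance for lens 2: d_o2 = 53 - 23.250 = 29.750 cm.
Applying the thin-lens equation again with f_2 = 32 cm and d_o2 = 29.750 cm gives d_i2 = -423.111 cm.
m_2 = -(-423.111)/(29.750) = 14.2222.
Overall magnification: m = m_1 m_2 = -7.1111.

-7.11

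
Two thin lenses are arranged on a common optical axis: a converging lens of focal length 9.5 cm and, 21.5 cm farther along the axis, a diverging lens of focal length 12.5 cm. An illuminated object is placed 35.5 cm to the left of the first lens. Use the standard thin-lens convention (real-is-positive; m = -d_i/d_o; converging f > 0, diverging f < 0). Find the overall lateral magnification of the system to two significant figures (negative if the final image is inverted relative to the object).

Applying the thin-lens equation to the first lens, 1/9.5 = 1/35.5 + 1/d_i1, which gives d_i1 = 12.971 cm.
Its lateral magnification is m_1 = -d_i1/d_o1 = -(12.971)/35.5 = -0.3654.
The intermediate image is 12.971 cm to the right of lens 1, so d_o2 = L - d_i1 = 21.5 - 12.971 = 8.529 cm.
Applying the thin-lens equation again with f_2 = -12.5 cm and d_o2 = 8.529 cm gives d_i2 = -5.070 cm.
m_2 = -(-5.070)/(8.529) = 0.5944.
Overall magnification: m = m_1 m_2 = -0.2172.

-0.22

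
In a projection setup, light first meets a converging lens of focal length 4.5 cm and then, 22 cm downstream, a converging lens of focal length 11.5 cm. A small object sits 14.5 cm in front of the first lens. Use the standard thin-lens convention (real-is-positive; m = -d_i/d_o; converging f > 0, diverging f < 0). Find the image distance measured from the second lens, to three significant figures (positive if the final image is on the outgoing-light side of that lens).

Applying the thin-lens equation to the first lens, 1/4.5 = 1/14.5 + 1/d_i1, which gives d_i1 = 6.525 cm.
That image sits 15.475 cm in front of the second lens, so d_o2 = 15.475 cm.
Applying the thin-lens equation again with f_2 = 11.5 cm and d_o2 = 15.475 cm gives d_i2 = 44.770 cm.

44.8 cm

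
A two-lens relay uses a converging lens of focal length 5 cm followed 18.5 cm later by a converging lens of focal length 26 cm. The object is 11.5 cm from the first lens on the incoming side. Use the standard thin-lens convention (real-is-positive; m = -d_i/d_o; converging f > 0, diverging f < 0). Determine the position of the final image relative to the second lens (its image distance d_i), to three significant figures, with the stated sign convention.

First lens: d_i1 = 1/(1/5 - 1/11.5) = 8.846 cm.
Object distance for lens 2: d_o2 = 18.5 - 8.846 = 9.654 cm.
Second lens: d_i2 = 1/(1/26 - 1/(9.654)) = -15.355 cm.

-15.4 cm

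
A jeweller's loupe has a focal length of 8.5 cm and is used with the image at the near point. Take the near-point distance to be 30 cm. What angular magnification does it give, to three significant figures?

M = 1 + D/f = 1 + 30/8.5 = 4.529.

4.53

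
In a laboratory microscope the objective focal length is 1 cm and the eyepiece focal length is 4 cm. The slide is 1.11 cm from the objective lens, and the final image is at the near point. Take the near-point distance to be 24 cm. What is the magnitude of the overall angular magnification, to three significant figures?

63.6

Objective: 1/d_i = 1/f_obj - 1/d_o = 1/1 - 1/1.11 = 0.09910 cm^-1, so d_i = 10.091 cm.
m_obj = -d_i/d_o = -10.091/1.11 = -9.091.
Eyepiece angular magnification (image at near point): M_eye = 1 + D/f_e = 1 + 24/4 = 7.000.
Overall M = m_obj x M_eye = (-9.091)(7.000) = -63.64.
|M| = 63.64.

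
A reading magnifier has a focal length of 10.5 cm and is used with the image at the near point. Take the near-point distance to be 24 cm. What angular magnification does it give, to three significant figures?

M = 1 + D/f = 1 + 24/10.5 = 3.286.

3.29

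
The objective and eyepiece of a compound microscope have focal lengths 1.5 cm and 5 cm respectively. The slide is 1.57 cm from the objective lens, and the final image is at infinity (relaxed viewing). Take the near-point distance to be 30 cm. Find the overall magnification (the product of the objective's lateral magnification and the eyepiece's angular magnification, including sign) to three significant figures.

Objective: 1/d_i = 1/f_obj - 1/d_o = 1/1.5 - 1/1.57 = 0.02972 cm^-1, so d_i = 33.643 cm.
m_obj = -d_i/d_o = -33.643/1.57 = -21.429.
Eyepiece angular magnification (image at infinity): M_eye = D/f_e = 30/5 = 6.000.
Overall M = m_obj x M_eye = (-21.429)(6.000) = -128.57.

-129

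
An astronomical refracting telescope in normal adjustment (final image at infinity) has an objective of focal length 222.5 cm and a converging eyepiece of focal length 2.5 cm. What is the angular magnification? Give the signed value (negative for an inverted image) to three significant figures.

-89.0

M = -f_obj/f_eye = -222.5/(2.5) = -89.000.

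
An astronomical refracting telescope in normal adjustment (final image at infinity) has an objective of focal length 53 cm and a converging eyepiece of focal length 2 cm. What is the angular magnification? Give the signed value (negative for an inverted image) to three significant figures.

M = -f_obj/f_eye = -53/(2) = -26.500.

-26.5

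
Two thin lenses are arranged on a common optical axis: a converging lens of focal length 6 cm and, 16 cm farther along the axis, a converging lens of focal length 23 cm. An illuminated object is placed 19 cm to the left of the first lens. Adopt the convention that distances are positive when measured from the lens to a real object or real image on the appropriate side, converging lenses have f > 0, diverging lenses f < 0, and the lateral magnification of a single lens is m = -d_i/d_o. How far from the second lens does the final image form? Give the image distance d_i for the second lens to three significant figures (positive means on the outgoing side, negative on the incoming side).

First lens: d_i1 = 1/(1/6 - 1/19) = 8.769 cm.
Object distance for lens 2: d_o2 = 16 - 8.769 = 7.231 cm.
Second lens: d_i2 = 1/(1/23 - 1/(7.231)) = -10.546 cm.

-10.5 cm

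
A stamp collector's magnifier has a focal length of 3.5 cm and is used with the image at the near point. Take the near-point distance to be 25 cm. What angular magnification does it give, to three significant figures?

M = 1 + D/f = 1 + 25/3.5 = 8.143.

8.14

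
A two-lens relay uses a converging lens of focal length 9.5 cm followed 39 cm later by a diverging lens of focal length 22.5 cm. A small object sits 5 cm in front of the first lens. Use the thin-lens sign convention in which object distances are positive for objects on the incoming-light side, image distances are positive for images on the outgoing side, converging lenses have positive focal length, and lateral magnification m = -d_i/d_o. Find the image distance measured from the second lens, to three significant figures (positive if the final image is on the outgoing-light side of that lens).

Lens 1: 1/d_i1 = 1/f_1 - 1/d_o1 = 1/9.5 - 1/5 = -0.09474 cm^-1, so d_i1 = -10.556 cm.
With d_i1 < 0 the first image is virtual and lies on the object side; the object distance for lens 2 is d_o2 = 39 - (-10.556) = 49.556 cm.
Lens 2: 1/d_i2 = 1/f_2 - 1/d_o2 = 1/(-22.5) - 1/(49.556) = -0.06462 cm^-1, so d_i2 = -15.474 cm.

-15.5 cm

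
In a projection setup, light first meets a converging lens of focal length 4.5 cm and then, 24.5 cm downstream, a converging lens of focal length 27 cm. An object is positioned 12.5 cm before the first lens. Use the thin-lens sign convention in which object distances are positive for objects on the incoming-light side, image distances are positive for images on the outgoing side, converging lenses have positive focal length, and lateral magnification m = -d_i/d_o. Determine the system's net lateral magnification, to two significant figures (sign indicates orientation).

First lens: d_i1 = 1/(1/4.5 - 1/12.5) = 7.031 cm.
m_1 = -(7.031)/12.5 = -0.5625.
The intermediate image is 7.031 cm to the right of lens 1, so d_o2 = L - d_i1 = 24.5 - 7.031 = 17.469 cm.
Second lens: d_i2 = 1/(1/27 - 1/(17.469)) = -49.485 cm.
m_2 = -(-49.485)/(17.469) = 2.8328.
Overall magnification: m = m_1 m_2 = -1.5934.

-1.6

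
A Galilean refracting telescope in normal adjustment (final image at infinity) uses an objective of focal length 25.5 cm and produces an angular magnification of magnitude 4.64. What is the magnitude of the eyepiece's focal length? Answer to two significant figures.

5.5 cm

|M| = f_obj/|f_eye|, so |f_eye| = f_obj/|M| = 25.5/4.64 = 5.496 cm.
(The eyepiece is diverging, so its signed focal length is -5.496 cm.)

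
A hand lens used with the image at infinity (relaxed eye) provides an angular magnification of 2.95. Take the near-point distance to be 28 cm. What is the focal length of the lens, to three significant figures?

9.49 cm

For the image at infinity, M = D/f.
f = D/M = 28/2.95 = 9.492 cm.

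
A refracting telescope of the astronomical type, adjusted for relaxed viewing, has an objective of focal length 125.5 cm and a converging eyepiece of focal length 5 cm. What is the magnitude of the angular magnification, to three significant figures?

|M| = f_obj/|f_eye| = 125.5/5 = 25.100.

25.1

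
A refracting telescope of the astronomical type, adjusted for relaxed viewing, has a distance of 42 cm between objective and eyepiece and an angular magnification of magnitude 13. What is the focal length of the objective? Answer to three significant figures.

In normal adjustment the tube length equals f_obj + f_eye and |M| = f_obj/f_eye.
So f_obj = 13 f_eye and 13 f_eye + f_eye = 42 cm, giving f_eye = 42/14 = 3.000 cm and f_obj = 39.000 cm.

39.0 cm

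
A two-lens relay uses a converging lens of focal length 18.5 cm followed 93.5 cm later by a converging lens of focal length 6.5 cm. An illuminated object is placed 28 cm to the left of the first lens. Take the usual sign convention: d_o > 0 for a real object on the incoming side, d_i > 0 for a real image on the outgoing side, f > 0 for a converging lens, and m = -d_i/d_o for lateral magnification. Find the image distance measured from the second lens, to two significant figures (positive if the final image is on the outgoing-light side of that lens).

Lens 1: 1/d_i1 = 1/f_1 - 1/d_o1 = 1/18.5 - 1/28 = 0.01834 cm^-1, so d_i1 = 54.526 cm.
The intermediate image is 54.526 cm to the right of lens 1, so d_o2 = L - d_i1 = 93.5 - 54.526 = 38.974 cm.
Lens 2: 1/d_i2 = 1/f_2 - 1/d_o2 = 1/6.5 - 1/(38.974) = 0.12819 cm^-1, so d_i2 = 7.801 cm.

7.8 cm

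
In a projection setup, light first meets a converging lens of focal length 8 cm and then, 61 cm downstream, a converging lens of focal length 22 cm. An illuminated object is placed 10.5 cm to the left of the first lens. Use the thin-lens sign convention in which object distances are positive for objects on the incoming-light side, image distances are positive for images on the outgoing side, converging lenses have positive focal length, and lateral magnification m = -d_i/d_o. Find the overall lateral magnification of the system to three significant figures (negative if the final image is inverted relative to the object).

13.0

Applying the thin-lens equation to the first lens, 1/8 = 1/10.5 + 1/d_i1, which gives d_i1 = 33.600 cm.
Its lateral magnification is m_1 = -d_i1/d_o1 = -(33.600)/10.5 = -3.2000.
That image sits 27.400 cm in front of the second lens, so d_o2 = 27.400 cm.
Applying the thin-lens equation again with f_2 = 22 cm and d_o2 = 27.400 cm gives d_i2 = 111.630 cm.
m_2 = -(111.630)/(27.400) = -4.0741.
Total m = m_1 x m_2 = (-3.2000)(-4.0741) = 13.0370.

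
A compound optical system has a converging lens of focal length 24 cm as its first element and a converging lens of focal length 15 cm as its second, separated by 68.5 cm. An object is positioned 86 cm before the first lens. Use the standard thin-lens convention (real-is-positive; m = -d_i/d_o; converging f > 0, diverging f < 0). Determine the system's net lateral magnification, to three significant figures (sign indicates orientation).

0.287

Applying the thin-lens equation to the first lens, 1/24 = 1/86 + 1/d_i1, which gives d_i1 = 33.290 cm.
Its lateral magnification is m_1 = -d_i1/d_o1 = -(33.290)/86 = -0.3871.
Object distance for lens 2: d_o2 = 68.5 - 33.290 = 35.210 cm.
Applying the thin-lens equation again with f_2 = 15 cm and d_o2 = 35.210 cm gives d_i2 = 26.133 cm.
m_2 = -(26.133)/(35.210) = -0.7422.
The system's lateral magnification is m_1 m_2 = (-0.3871)(-0.7422) = 0.2873.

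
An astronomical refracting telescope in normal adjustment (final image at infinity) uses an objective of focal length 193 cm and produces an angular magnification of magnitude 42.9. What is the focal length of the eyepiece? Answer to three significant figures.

|M| = f_obj/f_eye, so f_eye = f_obj/|M| = 193/42.9 = 4.499 cm.

4.50 cm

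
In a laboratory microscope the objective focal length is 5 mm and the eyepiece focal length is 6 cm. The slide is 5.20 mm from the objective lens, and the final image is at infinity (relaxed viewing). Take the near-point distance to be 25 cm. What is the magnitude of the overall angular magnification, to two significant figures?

Convert to cm: f_obj = 5 mm = 0.5 cm; d_o = 5.20 mm = 0.52 cm.
Objective: 1/d_i = 1/f_obj - 1/d_o = 1/0.5 - 1/0.52 = 0.07692 cm^-1, so d_i = 13.000 cm.
m_obj = -d_i/d_o = -13.000/0.52 = -25.000.
Eyepiece angular magnification (image at infinity): M_eye = D/f_e = 25/6 = 4.167.
Overall M = m_obj x M_eye = (-25.000)(4.167) = -104.17.
|M| = 104.17.

100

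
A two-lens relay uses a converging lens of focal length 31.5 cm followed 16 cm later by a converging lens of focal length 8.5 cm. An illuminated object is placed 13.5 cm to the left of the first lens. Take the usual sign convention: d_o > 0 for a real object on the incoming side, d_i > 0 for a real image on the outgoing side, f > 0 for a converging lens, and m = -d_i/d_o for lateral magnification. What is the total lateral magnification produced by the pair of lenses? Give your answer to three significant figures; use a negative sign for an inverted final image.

First lens: d_i1 = 1/(1/31.5 - 1/13.5) = -23.625 cm.
m_1 = -(-23.625)/13.5 = 1.7500.
With d_i1 < 0 the first image is virtual and lies on the object side; the object distance for lens 2 is d_o2 = 16 - (-23.625) = 39.625 cm.
Second lens: d_i2 = 1/(1/8.5 - 1/(39.625)) = 10.821 cm.
m_2 = -(10.821)/(39.625) = -0.2731.
The system's lateral magnification is m_1 m_2 = (1.7500)(-0.2731) = -0.4779.

-0.478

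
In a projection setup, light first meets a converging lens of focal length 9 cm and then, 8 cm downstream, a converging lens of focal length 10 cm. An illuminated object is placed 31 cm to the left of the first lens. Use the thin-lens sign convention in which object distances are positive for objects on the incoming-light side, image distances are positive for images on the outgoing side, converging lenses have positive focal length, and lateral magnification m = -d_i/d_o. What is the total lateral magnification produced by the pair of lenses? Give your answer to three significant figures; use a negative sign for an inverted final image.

-0.279

Lens 1: 1/d_i1 = 1/f_1 - 1/d_o1 = 1/9 - 1/31 = 0.07885 cm^-1, so d_i1 = 12.682 cm.
m_1 = -(12.682)/31 = -0.4091.
Since 12.682 cm > 8 cm, the first image lies past the second lens and serves as a virtual object: d_o2 = L - d_i1 = -4.682 cm.
Lens 2: 1/d_i2 = 1/f_2 - 1/d_o2 = 1/10 - 1/(-4.682) = 0.31359 cm^-1, so d_i2 = 3.189 cm.
m_2 = -(3.189)/(-4.682) = 0.6811.
Total m = m_1 x m_2 = (-0.4091)(0.6811) = -0.2786.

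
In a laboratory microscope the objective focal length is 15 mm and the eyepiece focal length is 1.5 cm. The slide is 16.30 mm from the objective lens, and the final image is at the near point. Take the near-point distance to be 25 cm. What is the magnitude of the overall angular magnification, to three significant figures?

204

Convert to cm: f_obj = 15 mm = 1.5 cm; d_o = 16.30 mm = 1.63 cm.
Objective: 1/d_i = 1/f_obj - 1/d_o = 1/1.5 - 1/1.63 = 0.05317 cm^-1, so d_i = 18.808 cm.
m_obj = -d_i/d_o = -18.808/1.63 = -11.538.
Eyepiece angular magnification (image at near point): M_eye = 1 + D/f_e = 1 + 25/1.5 = 17.667.
Overall M = m_obj x M_eye = (-11.538)(17.667) = -203.85.
|M| = 203.85.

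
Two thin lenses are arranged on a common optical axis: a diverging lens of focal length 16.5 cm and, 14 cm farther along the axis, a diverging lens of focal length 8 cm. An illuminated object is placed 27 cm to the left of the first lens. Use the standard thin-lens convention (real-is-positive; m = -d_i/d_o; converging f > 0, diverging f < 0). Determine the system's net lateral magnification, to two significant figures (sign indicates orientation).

0.094

Lens 1: 1/d_i1 = 1/f_1 - 1/d_o1 = 1/(-16.5) - 1/27 = -0.09764 cm^-1, so d_i1 = -10.241 cm.
m_1 = -(-10.241)/27 = 0.3793.
The intermediate image is virtual, 10.241 cm to the left of lens 1, so d_o2 = L - d_i1 = 14 - (-10.241) = 24.241 cm.
Lens 2: 1/d_i2 = 1/f_2 - 1/d_o2 = 1/(-8) - 1/(24.241) = -0.16625 cm^-1, so d_i2 = -6.015 cm.
m_2 = -(-6.015)/(24.241) = 0.2481.
The system's lateral magnification is m_1 m_2 = (0.3793)(0.2481) = 0.0941.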